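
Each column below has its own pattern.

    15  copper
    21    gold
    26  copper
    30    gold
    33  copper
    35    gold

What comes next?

First component — differences are 6, 5, 4, … (decreasing by 1 each time): 15, 21, 26, 30, 33, 35 → 36.
For the metal, alternates copper ↔ gold: copper, gold, copper, gold, copper, gold → copper.
Putting it together: 36  copper.

36  copper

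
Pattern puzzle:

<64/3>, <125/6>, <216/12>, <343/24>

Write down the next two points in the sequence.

<512/48>, <729/96>

For the first value, perfect cubes: 4³, 5³, 6³, …: 64, 125, 216, 343 → 512 → 729.
Second value goes 3, 6, 12, 24 → 48 → 96 (×2 each step).
Putting the parts together: <512/48> and then <729/96>.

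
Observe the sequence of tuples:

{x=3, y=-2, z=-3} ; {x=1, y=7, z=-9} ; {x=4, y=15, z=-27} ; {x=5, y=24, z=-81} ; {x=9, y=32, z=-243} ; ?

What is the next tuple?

{x=14, y=41, z=-729}

X: 3, 1, 4, 5, 9 → 14 (each term is the sum of the two before it).
Y: alternating steps +9, +8, +9, +8, …, so -2, 7, 15, 24, 32 → 41.
For the z, ×3 each step: -3, -9, -27, -81, -243 → -729.
Combining the parts gives {x=14, y=41, z=-729}.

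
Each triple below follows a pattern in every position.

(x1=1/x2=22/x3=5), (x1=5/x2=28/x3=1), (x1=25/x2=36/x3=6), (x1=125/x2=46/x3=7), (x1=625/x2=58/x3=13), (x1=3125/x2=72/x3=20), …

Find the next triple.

(x1=15625/x2=88/x3=33)

X1 goes 1, 5, 25, 125, 625, 3125 → 15625 (×5 each step).
X2: differences are 6, 8, 10, … (increasing by 2 each time), so 22, 28, 36, 46, 58, 72 → 88.
X3 — each term is the sum of the two before it: 5, 1, 6, 7, 13, 20 → 33.
Combining the parts gives (x1=15625/x2=88/x3=33).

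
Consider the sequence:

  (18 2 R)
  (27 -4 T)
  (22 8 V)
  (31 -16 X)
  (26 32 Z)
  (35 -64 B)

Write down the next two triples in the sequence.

First component — alternating steps +9, −5, +9, −5, …: 18, 27, 22, 31, 26, 35 → 30 → 39.
Second component goes 2, -4, 8, -16, 32, -64 → 128 → -256 (×(-2) each step).
Letter — letters move forward 2 places in the alphabet, wrapping Z→A: R, T, V, X, Z, B → D → F.
So the next two triples are (30 128 D) and (39 -256 F).

(30 128 D), (39 -256 F)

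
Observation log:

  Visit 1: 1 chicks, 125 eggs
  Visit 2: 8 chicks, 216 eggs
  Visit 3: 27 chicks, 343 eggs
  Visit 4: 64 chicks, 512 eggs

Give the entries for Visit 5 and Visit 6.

125 chicks, 729 eggs; 216 chicks, 1000 eggs

Chicks: perfect cubes: 1³, 2³, 3³, …; 1, 8, 27, 64 → 125 → 216.
Eggs — perfect cubes: 5³, 6³, 7³, …: 125, 216, 343, 512 → 729 → 1000.
Putting the parts together: 125 chicks, 729 eggs and then 216 chicks, 1000 eggs.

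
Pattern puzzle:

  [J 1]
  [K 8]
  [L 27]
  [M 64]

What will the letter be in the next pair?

N

Letter: J, K, L, M → N (letters move forward 1 place in the alphabet).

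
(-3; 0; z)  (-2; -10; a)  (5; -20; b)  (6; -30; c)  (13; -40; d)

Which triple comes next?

First entry: alternating steps +1, +7, +1, +7, …, so -3, -2, 5, 6, 13 → 14.
Second entry goes 0, -10, -20, -30, -40 → -50 (−10 each step).
Letter goes z, a, b, c, d → e (letters move forward 1 place in the alphabet, wrapping Z→A).
Combining the parts gives (14; -50; e).

(14; -50; e)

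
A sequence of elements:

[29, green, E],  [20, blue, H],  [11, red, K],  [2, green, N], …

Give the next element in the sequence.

First component: 29, 20, 11, 2 → -7 (−9 each step).
Colour: green, blue, red, green → blue (repeats green → blue → red).
Letter: letters move forward 3 places in the alphabet, so E, H, K, N → Q.
So the next element is [-7, blue, Q].

[-7, blue, Q]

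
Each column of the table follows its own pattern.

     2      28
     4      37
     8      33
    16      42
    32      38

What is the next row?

First component: 2, 4, 8, 16, 32 → 64 (×2 each step).
Second component — alternating steps +9, −4, +9, −4, …: 28, 37, 33, 42, 38 → 47.
Combining the parts gives 64  47.

64  47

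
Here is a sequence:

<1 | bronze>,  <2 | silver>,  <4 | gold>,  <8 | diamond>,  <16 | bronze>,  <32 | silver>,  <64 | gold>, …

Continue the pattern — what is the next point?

First component: 1, 2, 4, 8, 16, 32, 64 → 128 (×2 each step).
Rank: bronze, silver, gold, diamond, bronze, silver, gold → diamond (repeats bronze → silver → gold → diamond).
Putting it together: <128 | diamond>.

<128 | diamond>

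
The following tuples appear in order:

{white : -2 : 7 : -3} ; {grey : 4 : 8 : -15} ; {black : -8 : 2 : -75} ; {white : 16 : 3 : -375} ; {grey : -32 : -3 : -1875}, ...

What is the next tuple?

Shade: white, grey, black, white, grey → black (repeats white → grey → black).
Second slot: ×(-2) each step, so -2, 4, -8, 16, -32 → 64.
For the third slot, alternating steps +1, −6, +1, −6, …: 7, 8, 2, 3, -3 → -2.
Fourth slot: -3, -15, -75, -375, -1875 → -9375 (×5 each step).
So the next tuple is {black : 64 : -2 : -9375}.

{black : 64 : -2 : -9375}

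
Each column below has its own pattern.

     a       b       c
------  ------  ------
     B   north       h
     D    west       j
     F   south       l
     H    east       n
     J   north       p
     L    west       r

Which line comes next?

Column a: letters move forward 2 places in the alphabet, so B, D, F, H, J, L → N.
Column b: north, west, south, east, north, west → south (repeats north → west → south → east).
Column c: h, j, l, n, p, r → t (letters move forward 2 places in the alphabet).
Combining the parts gives N  south  t.

N  south  t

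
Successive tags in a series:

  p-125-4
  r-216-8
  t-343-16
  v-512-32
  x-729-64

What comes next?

Letter: p, r, t, v, x → z (letters move forward 2 places in the alphabet).
Second component: perfect cubes: 5³, 6³, 7³, …; 125, 216, 343, 512, 729 → 1000.
Third component — ×2 each step: 4, 8, 16, 32, 64 → 128.
Combining the parts gives z-1000-128.

z-1000-128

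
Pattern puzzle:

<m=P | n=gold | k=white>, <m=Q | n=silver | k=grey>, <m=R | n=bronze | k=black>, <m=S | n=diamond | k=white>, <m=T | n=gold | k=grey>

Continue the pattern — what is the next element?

<m=U | n=silver | k=black>

M: letters move forward 1 place in the alphabet, so P, Q, R, S, T → U.
For the n, repeats gold → silver → bronze → diamond: gold, silver, bronze, diamond, gold → silver.
K: repeats white → grey → black, so white, grey, black, white, grey → black.
So the next element is <m=U | n=silver | k=black>.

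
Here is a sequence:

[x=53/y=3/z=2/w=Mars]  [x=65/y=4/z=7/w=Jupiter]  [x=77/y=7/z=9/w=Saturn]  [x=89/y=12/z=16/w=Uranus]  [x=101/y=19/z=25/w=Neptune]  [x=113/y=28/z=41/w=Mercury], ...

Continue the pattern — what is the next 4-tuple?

X: 53, 65, 77, 89, 101, 113 → 125 (+12 each step).
Y — differences are 1, 3, 5, … (increasing by 2 each time): 3, 4, 7, 12, 19, 28 → 39.
Z goes 2, 7, 9, 16, 25, 41 → 66 (each term is the sum of the two before it).
W: runs through the planets Mercury→Neptune; Mars, Jupiter, Saturn, Uranus, Neptune, Mercury → Venus.
Putting it together: [x=125/y=39/z=66/w=Venus].

[x=125/y=39/z=66/w=Venus]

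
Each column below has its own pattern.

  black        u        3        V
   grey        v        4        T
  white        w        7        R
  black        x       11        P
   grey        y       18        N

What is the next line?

Shade: repeats black → grey → white, so black, grey, white, black, grey → white.
First letter: letters move forward 1 place in the alphabet; u, v, w, x, y → z.
Third component: each term is the sum of the two before it, so 3, 4, 7, 11, 18 → 29.
Second letter: V, T, R, P, N → L (letters move back 2 places in the alphabet).
Combining the parts gives white  z  29  L.

white  z  29  L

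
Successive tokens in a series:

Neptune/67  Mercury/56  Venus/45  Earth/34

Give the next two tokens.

Mars/23, Jupiter/12

For the planet, runs through the planets Mercury→Neptune: Neptune, Mercury, Venus, Earth → Mars → Jupiter.
For the second component, −11 each step: 67, 56, 45, 34 → 23 → 12.
So the next two tokens are Mars/23 and Jupiter/12.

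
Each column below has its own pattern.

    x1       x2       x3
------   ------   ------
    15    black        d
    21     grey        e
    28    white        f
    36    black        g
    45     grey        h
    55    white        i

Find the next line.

66  black  j

Column x1 — differences are 6, 7, 8, … (increasing by 1 each time): 15, 21, 28, 36, 45, 55 → 66.
Column x2: black, grey, white, black, grey, white → black (repeats black → grey → white).
Column x3: letters move forward 1 place in the alphabet; d, e, f, g, h, i → j.
So the next line is 66  black  j.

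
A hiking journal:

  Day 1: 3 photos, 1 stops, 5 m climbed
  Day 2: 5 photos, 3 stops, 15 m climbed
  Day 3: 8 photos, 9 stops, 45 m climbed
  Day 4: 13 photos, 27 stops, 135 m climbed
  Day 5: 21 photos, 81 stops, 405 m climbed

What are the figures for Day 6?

34 photos, 243 stops, 1215 m climbed

For the photos, each term is the sum of the two before it: 3, 5, 8, 13, 21 → 34.
Stops goes 1, 3, 9, 27, 81 → 243 (×3 each step).
M climbed — ×3 each step: 5, 15, 45, 135, 405 → 1215.
Putting it together: 34 photos, 243 stops, 1215 m climbed.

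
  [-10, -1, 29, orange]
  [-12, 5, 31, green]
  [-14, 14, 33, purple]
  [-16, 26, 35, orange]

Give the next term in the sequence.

[-18, 41, 37, green]

First component — −2 each step: -10, -12, -14, -16 → -18.
Second component: -1, 5, 14, 26 → 41 (differences are 6, 9, 12, … (increasing by 3 each time)).
Third component goes 29, 31, 33, 35 → 37 (together with the first component always sums to 19).
For the colour, repeats orange → green → purple: orange, green, purple, orange → green.
So the next term is [-18, 41, 37, green].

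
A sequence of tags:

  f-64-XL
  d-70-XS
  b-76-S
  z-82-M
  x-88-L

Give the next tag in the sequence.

v-94-XL

Letter — letters move back 2 places in the alphabet, wrapping A→Z: f, d, b, z, x → v.
Second component: +6 each step; 64, 70, 76, 82, 88 → 94.
Size goes XL, XS, S, M, L → XL (runs through clothing sizes XS→XL).
So the next tag is v-94-XL.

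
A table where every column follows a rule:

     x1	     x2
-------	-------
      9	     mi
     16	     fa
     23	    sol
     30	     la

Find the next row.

Column x1 goes 9, 16, 23, 30 → 37 (+7 each step).
For the column x2, runs through the solfège scale do→ti: mi, fa, sol, la → ti.
So the next row is 37  ti.

37  ti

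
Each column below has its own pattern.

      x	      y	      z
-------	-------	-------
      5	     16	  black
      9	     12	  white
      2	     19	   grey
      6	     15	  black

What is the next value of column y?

Column x: alternating steps +4, −7, +4, −7, …, so 5, 9, 2, 6 → -1.
Column y — together with the column x always sums to 21: 16, 12, 19, 15 → 22.

22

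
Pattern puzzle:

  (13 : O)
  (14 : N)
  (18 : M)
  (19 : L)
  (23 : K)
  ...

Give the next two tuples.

(24 : J), (28 : I)

First coordinate: 13, 14, 18, 19, 23 → 24 → 28 (alternating steps +1, +4, +1, +4, …).
Letter goes O, N, M, L, K → J → I (letters move back 1 place in the alphabet).
So the next two tuples are (24 : J) and (28 : I).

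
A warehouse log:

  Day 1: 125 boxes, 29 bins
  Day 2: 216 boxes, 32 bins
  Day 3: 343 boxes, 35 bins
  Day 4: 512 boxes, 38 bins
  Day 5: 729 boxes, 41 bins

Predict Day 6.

1000 boxes, 44 bins

For the boxes, perfect cubes: 5³, 6³, 7³, …: 125, 216, 343, 512, 729 → 1000.
Bins: 29, 32, 35, 38, 41 → 44 (+3 each step).
So the next record is 1000 boxes, 44 bins.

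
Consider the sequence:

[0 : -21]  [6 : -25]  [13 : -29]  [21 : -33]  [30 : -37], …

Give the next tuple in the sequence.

[40 : -41]

First value goes 0, 6, 13, 21, 30 → 40 (differences are 6, 7, 8, … (increasing by 1 each time)).
Second value: −4 each step; -21, -25, -29, -33, -37 → -41.
Combining the parts gives [40 : -41].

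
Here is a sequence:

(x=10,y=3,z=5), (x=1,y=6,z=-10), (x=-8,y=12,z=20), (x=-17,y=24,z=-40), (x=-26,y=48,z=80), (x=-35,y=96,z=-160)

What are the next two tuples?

(x=-44,y=192,z=320), (x=-53,y=384,z=-640)

X — −9 each step: 10, 1, -8, -17, -26, -35 → -44 → -53.
Y goes 3, 6, 12, 24, 48, 96 → 192 → 384 (×2 each step).
Z goes 5, -10, 20, -40, 80, -160 → 320 → -640 (×(-2) each step).
So the next two tuples are (x=-44,y=192,z=320) and (x=-53,y=384,z=-640).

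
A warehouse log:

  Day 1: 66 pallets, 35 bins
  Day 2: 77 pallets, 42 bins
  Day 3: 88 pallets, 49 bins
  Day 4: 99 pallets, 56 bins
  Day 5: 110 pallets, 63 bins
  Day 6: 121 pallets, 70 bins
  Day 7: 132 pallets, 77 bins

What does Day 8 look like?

Pallets: +11 each step; 66, 77, 88, 99, 110, 121, 132 → 143.
For the bins, +7 each step: 35, 42, 49, 56, 63, 70, 77 → 84.
Putting it together: 143 pallets, 84 bins.

143 pallets, 84 bins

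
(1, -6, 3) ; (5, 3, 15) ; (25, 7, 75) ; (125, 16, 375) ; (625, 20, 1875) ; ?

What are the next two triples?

First component: 1, 5, 25, 125, 625 → 3125 → 15625 (×5 each step).
Second component: -6, 3, 7, 16, 20 → 29 → 33 (alternating steps +9, +4, +9, +4, …).
Third component: 3, 15, 75, 375, 1875 → 9375 → 46875 (always 3 × the first component).
So the next two triples are (3125, 29, 9375) and (15625, 33, 46875).

(3125, 29, 9375), (15625, 33, 46875)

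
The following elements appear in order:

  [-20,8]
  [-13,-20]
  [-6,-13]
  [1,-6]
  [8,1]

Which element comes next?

First part: +7 each step, so -20, -13, -6, 1, 8 → 15.
Second part — always the previous value of the first part: 8, -20, -13, -6, 1 → 8.
Combining the parts gives [15,8].

[15,8]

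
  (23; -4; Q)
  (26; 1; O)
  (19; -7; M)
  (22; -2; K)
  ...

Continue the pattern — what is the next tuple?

First coordinate goes 23, 26, 19, 22 → 15 (alternating steps +3, −7, +3, −7, …).
Second coordinate: alternating steps +5, −8, +5, −8, …, so -4, 1, -7, -2 → -10.
Letter — letters move back 2 places in the alphabet: Q, O, M, K → I.
Combining the parts gives (15; -10; I).

(15; -10; I)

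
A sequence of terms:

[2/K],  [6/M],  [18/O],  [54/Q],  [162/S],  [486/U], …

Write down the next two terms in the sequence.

[1458/W], [4374/Y]

First coordinate: ×3 each step; 2, 6, 18, 54, 162, 486 → 1458 → 4374.
For the letter, letters move forward 2 places in the alphabet: K, M, O, Q, S, U → W → Y.
Putting the parts together: [1458/W] and then [4374/Y].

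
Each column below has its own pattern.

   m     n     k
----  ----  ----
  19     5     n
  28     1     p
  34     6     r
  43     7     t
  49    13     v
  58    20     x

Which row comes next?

Column m: alternating steps +9, +6, +9, +6, …; 19, 28, 34, 43, 49, 58 → 64.
Column n: each term is the sum of the two before it, so 5, 1, 6, 7, 13, 20 → 33.
Column k — letters move forward 2 places in the alphabet: n, p, r, t, v, x → z.
Combining the parts gives 64  33  z.

64  33  z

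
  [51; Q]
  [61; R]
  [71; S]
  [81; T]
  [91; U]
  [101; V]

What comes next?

[111; W]

First component goes 51, 61, 71, 81, 91, 101 → 111 (+10 each step).
Letter: Q, R, S, T, U, V → W (letters move forward 1 place in the alphabet).
So the next point is [111; W].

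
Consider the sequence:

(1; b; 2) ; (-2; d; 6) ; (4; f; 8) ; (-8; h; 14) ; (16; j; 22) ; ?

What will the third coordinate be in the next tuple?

36

First coordinate: 1, -2, 4, -8, 16 → -32 (×(-2) each step).
Letter: b, d, f, h, j → l (letters move forward 2 places in the alphabet).
Third coordinate: 2, 6, 8, 14, 22 → 36 (each term is the sum of the two before it).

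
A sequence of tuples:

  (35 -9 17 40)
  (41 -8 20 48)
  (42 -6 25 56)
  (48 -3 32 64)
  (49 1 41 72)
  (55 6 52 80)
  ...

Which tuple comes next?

First entry: 35, 41, 42, 48, 49, 55 → 56 (alternating steps +6, +1, +6, +1, …).
Second entry: differences are 1, 2, 3, … (increasing by 1 each time); -9, -8, -6, -3, 1, 6 → 12.
For the third entry, differences are 3, 5, 7, … (increasing by 2 each time): 17, 20, 25, 32, 41, 52 → 65.
Fourth entry: 40, 48, 56, 64, 72, 80 → 88 (+8 each step).
Putting it together: (56 12 65 88).

(56 12 65 88)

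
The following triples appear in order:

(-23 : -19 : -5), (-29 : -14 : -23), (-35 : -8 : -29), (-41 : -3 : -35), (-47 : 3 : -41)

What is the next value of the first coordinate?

-53

For the first coordinate, −6 each step: -23, -29, -35, -41, -47 → -53.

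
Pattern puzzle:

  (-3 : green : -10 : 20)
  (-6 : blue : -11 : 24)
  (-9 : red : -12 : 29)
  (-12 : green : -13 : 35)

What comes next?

First entry: −3 each step, so -3, -6, -9, -12 → -15.
Colour goes green, blue, red, green → blue (repeats green → blue → red).
Third entry goes -10, -11, -12, -13 → -14 (−1 each step).
For the fourth entry, differences are 4, 5, 6, … (increasing by 1 each time): 20, 24, 29, 35 → 42.
Combining the parts gives (-15 : blue : -14 : 42).

(-15 : blue : -14 : 42)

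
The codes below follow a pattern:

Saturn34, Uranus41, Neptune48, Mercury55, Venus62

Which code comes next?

For the planet, runs through the planets Mercury→Neptune: Saturn, Uranus, Neptune, Mercury, Venus → Earth.
Second component: +7 each step, so 34, 41, 48, 55, 62 → 69.
Combining the parts gives Earth69.

Earth69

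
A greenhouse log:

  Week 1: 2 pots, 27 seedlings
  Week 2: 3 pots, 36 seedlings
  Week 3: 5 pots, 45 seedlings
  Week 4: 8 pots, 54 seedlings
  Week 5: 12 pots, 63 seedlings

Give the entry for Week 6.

Pots: 2, 3, 5, 8, 12 → 17 (differences are 1, 2, 3, … (increasing by 1 each time)).
Seedlings: 27, 36, 45, 54, 63 → 72 (+9 each step).
Putting it together: 17 pots, 72 seedlings.

17 pots, 72 seedlings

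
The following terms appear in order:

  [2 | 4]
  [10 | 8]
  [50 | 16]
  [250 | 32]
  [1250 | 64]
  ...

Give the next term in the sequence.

First coordinate: ×5 each step; 2, 10, 50, 250, 1250 → 6250.
Second coordinate — ×2 each step: 4, 8, 16, 32, 64 → 128.
So the next term is [6250 | 128].

[6250 | 128]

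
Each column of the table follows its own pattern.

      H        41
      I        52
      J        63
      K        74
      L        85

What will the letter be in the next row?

M

Letter goes H, I, J, K, L → M (letters move forward 1 place in the alphabet).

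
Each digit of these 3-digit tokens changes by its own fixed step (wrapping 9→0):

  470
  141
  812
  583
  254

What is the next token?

For the first digit, −3 each step, mod 10: 4, 1, 8, 5, 2 → 9.
Second digit: 7, 4, 1, 8, 5 → 2 (−3 each step, mod 10).
Third digit: 0, 1, 2, 3, 4 → 5 (+1 each step, mod 10).
So the next token is 925.

925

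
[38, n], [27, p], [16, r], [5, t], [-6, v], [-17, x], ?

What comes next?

[-28, z]

First slot: −11 each step; 38, 27, 16, 5, -6, -17 → -28.
Letter: letters move forward 2 places in the alphabet; n, p, r, t, v, x → z.
So the next tuple is [-28, z].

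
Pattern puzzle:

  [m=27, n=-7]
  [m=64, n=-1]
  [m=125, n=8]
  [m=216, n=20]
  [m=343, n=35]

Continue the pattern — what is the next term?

[m=512, n=53]

M — perfect cubes: 3³, 4³, 5³, …: 27, 64, 125, 216, 343 → 512.
N: differences are 6, 9, 12, … (increasing by 3 each time); -7, -1, 8, 20, 35 → 53.
Putting it together: [m=512, n=53].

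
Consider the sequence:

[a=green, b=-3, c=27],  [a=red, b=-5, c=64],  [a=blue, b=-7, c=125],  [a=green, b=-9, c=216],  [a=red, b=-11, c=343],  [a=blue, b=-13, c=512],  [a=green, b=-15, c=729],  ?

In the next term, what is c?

1000

C: perfect cubes: 3³, 4³, 5³, …, so 27, 64, 125, 216, 343, 512, 729 → 1000.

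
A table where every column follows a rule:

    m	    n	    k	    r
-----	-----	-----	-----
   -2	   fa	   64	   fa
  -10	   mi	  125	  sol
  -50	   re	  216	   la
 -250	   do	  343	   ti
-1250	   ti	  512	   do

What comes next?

-6250  la  729  re

Column m: ×5 each step, so -2, -10, -50, -250, -1250 → -6250.
Column n: runs backward through the solfège scale do→ti, so fa, mi, re, do, ti → la.
Column k: 64, 125, 216, 343, 512 → 729 (perfect cubes: 4³, 5³, 6³, …).
Column r: fa, sol, la, ti, do → re (runs through the solfège scale do→ti).
Combining the parts gives -6250  la  729  re.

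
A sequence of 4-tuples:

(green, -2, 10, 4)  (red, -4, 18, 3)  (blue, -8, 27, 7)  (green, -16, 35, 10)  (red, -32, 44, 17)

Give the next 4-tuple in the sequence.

Colour: repeats green → red → blue, so green, red, blue, green, red → blue.
Second entry goes -2, -4, -8, -16, -32 → -64 (×2 each step).
Third entry: 10, 18, 27, 35, 44 → 52 (alternating steps +8, +9, +8, +9, …).
For the fourth entry, each term is the sum of the two before it: 4, 3, 7, 10, 17 → 27.
Putting it together: (blue, -64, 52, 27).

(blue, -64, 52, 27)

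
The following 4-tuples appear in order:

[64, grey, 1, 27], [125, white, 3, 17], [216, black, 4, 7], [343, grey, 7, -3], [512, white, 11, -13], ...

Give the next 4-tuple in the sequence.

First value goes 64, 125, 216, 343, 512 → 729 (perfect cubes: 4³, 5³, 6³, …).
Shade: repeats grey → white → black; grey, white, black, grey, white → black.
For the third value, each term is the sum of the two before it: 1, 3, 4, 7, 11 → 18.
Fourth value: −10 each step, so 27, 17, 7, -3, -13 → -23.
So the next 4-tuple is [729, black, 18, -23].

[729, black, 18, -23]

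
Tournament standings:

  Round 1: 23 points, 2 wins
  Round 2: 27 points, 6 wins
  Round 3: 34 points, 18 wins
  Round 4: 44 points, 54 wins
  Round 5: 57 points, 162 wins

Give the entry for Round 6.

73 points, 486 wins

For the points, differences are 4, 7, 10, … (increasing by 3 each time): 23, 27, 34, 44, 57 → 73.
Wins goes 2, 6, 18, 54, 162 → 486 (×3 each step).
Putting it together: 73 points, 486 wins.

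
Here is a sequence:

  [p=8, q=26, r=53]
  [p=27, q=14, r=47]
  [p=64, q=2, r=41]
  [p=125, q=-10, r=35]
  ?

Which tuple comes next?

For the p, perfect cubes: 2³, 3³, 4³, …: 8, 27, 64, 125 → 216.
Q: −12 each step; 26, 14, 2, -10 → -22.
R: −6 each step; 53, 47, 41, 35 → 29.
Combining the parts gives [p=216, q=-22, r=29].

[p=216, q=-22, r=29]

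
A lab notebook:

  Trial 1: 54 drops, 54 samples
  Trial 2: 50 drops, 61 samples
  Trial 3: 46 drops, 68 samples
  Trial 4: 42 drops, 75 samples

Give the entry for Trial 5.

For the drops, −4 each step: 54, 50, 46, 42 → 38.
Samples: +7 each step; 54, 61, 68, 75 → 82.
So the next line is 38 drops, 82 samples.

38 drops, 82 samples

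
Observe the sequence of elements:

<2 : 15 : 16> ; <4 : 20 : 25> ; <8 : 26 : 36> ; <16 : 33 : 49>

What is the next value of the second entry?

41

First entry goes 2, 4, 8, 16 → 32 (×2 each step).
Second entry: differences are 5, 6, 7, … (increasing by 1 each time), so 15, 20, 26, 33 → 41.
For the third entry, perfect squares: 4², 5², 6², …: 16, 25, 36, 49 → 64.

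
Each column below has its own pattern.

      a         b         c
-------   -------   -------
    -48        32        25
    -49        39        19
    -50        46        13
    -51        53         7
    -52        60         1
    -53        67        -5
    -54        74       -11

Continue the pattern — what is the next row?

-55  81  -17

Column a: −1 each step, so -48, -49, -50, -51, -52, -53, -54 → -55.
Column b: 32, 39, 46, 53, 60, 67, 74 → 81 (+7 each step).
Column c: 25, 19, 13, 7, 1, -5, -11 → -17 (−6 each step).
Combining the parts gives -55  81  -17.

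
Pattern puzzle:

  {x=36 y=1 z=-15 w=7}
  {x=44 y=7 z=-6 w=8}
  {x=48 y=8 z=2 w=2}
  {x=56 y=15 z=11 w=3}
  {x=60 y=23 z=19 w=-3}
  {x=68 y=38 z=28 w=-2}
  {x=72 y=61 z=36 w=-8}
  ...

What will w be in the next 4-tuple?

-7

W goes 7, 8, 2, 3, -3, -2, -8 → -7 (alternating steps +1, −6, +1, −6, …).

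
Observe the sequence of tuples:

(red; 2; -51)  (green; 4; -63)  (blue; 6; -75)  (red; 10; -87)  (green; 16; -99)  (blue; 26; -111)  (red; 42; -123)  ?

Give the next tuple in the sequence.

(green; 68; -135)

Colour: red, green, blue, red, green, blue, red → green (repeats red → green → blue).
For the second slot, each term is the sum of the two before it: 2, 4, 6, 10, 16, 26, 42 → 68.
Third slot — −12 each step: -51, -63, -75, -87, -99, -111, -123 → -135.
Combining the parts gives (green; 68; -135).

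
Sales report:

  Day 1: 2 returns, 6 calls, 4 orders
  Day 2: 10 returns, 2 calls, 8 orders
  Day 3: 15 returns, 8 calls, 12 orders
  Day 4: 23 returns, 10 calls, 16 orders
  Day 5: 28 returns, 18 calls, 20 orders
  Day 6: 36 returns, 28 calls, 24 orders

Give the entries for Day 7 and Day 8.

Returns: 2, 10, 15, 23, 28, 36 → 41 → 49 (alternating steps +8, +5, +8, +5, …).
Calls — each term is the sum of the two before it: 6, 2, 8, 10, 18, 28 → 46 → 74.
For the orders, +4 each step: 4, 8, 12, 16, 20, 24 → 28 → 32.
So the next two lines are 41 returns, 46 calls, 28 orders and 49 returns, 74 calls, 32 orders.

41 returns, 46 calls, 28 orders; 49 returns, 74 calls, 32 orders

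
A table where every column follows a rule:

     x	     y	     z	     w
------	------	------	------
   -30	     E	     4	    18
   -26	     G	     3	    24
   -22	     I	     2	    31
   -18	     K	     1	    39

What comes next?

-14  M  0  48

Column x: +4 each step, so -30, -26, -22, -18 → -14.
Column y — letters move forward 2 places in the alphabet: E, G, I, K → M.
Column z: −1 each step, so 4, 3, 2, 1 → 0.
Column w: differences are 6, 7, 8, … (increasing by 1 each time); 18, 24, 31, 39 → 48.
So the next row is -14  M  0  48.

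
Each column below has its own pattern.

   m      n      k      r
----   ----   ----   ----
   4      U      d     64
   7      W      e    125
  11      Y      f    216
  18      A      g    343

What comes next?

29  C  h  512

For the column m, each term is the sum of the two before it: 4, 7, 11, 18 → 29.
For the column n, letters move forward 2 places in the alphabet, wrapping Z→A: U, W, Y, A → C.
Column k: letters move forward 1 place in the alphabet; d, e, f, g → h.
Column r: 64, 125, 216, 343 → 512 (perfect cubes: 4³, 5³, 6³, …).
So the next line is 29  C  h  512.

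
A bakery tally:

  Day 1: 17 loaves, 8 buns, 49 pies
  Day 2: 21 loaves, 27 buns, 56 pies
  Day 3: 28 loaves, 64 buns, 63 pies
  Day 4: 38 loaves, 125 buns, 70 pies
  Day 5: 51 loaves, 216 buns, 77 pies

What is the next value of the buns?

343

Buns goes 8, 27, 64, 125, 216 → 343 (perfect cubes: 2³, 3³, 4³, …).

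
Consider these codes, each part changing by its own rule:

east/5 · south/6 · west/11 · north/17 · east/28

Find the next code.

Direction: east, south, west, north, east → south (repeats east → south → west → north).
Second component — each term is the sum of the two before it: 5, 6, 11, 17, 28 → 45.
So the next code is south/45.

south/45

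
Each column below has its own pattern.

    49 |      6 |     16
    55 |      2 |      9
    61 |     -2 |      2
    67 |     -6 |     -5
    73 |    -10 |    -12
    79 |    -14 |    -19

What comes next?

First component: 49, 55, 61, 67, 73, 79 → 85 (+6 each step).
For the second component, −4 each step: 6, 2, -2, -6, -10, -14 → -18.
Third component: 16, 9, 2, -5, -12, -19 → -26 (−7 each step).
Putting it together: 85  -18  -26.

85  -18  -26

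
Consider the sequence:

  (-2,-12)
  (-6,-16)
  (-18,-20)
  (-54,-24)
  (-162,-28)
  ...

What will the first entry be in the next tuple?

First entry: ×3 each step, so -2, -6, -18, -54, -162 → -486.

-486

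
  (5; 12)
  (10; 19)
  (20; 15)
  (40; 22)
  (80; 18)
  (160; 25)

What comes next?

(320; 21)

For the first slot, ×2 each step: 5, 10, 20, 40, 80, 160 → 320.
Second slot goes 12, 19, 15, 22, 18, 25 → 21 (alternating steps +7, −4, +7, −4, …).
Combining the parts gives (320; 21).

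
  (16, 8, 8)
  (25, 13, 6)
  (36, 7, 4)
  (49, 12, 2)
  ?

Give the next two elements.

(64, 6, 0), (81, 11, -2)

First part: 16, 25, 36, 49 → 64 → 81 (perfect squares: 4², 5², 6², …).
Second part: 8, 13, 7, 12 → 6 → 11 (alternating steps +5, −6, +5, −6, …).
For the third part, −2 each step: 8, 6, 4, 2 → 0 → -2.
Putting the parts together: (64, 6, 0) and then (81, 11, -2).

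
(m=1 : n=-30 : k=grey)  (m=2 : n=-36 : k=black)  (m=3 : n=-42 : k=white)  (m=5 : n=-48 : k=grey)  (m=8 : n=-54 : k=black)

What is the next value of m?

13

M: 1, 2, 3, 5, 8 → 13 (each term is the sum of the two before it).
N: -30, -36, -42, -48, -54 → -60 (−6 each step).
K — repeats grey → black → white: grey, black, white, grey, black → white.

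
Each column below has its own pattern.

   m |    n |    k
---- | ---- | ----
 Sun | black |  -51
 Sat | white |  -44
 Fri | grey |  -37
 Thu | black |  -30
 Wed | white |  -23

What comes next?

Column m goes Sun, Sat, Fri, Thu, Wed → Tue (runs backward through the weekdays Mon→Sun).
Column n — repeats black → white → grey: black, white, grey, black, white → grey.
Column k: +7 each step; -51, -44, -37, -30, -23 → -16.
Putting it together: Tue  grey  -16.

Tue  grey  -16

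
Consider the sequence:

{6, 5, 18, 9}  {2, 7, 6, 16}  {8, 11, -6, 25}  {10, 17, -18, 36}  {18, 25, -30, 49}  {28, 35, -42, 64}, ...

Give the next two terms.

First coordinate — each term is the sum of the two before it: 6, 2, 8, 10, 18, 28 → 46 → 74.
Second coordinate — differences are 2, 4, 6, … (increasing by 2 each time): 5, 7, 11, 17, 25, 35 → 47 → 61.
Third coordinate — −12 each step: 18, 6, -6, -18, -30, -42 → -54 → -66.
Fourth coordinate: perfect squares: 3², 4², 5², …; 9, 16, 25, 36, 49, 64 → 81 → 100.
So the next two terms are {46, 47, -54, 81} and {74, 61, -66, 100}.

{46, 47, -54, 81}, {74, 61, -66, 100}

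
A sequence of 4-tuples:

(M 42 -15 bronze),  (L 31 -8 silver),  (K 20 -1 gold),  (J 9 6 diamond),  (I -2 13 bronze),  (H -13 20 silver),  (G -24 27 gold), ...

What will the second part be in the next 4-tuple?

-35

Letter: M, L, K, J, I, H, G → F (letters move back 1 place in the alphabet).
Second part — −11 each step: 42, 31, 20, 9, -2, -13, -24 → -35.
Third part goes -15, -8, -1, 6, 13, 20, 27 → 34 (+7 each step).
Rank: bronze, silver, gold, diamond, bronze, silver, gold → diamond (repeats bronze → silver → gold → diamond).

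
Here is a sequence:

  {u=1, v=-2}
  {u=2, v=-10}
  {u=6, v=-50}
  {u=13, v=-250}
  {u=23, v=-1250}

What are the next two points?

U goes 1, 2, 6, 13, 23 → 36 → 52 (differences are 1, 4, 7, … (increasing by 3 each time)).
V goes -2, -10, -50, -250, -1250 → -6250 → -31250 (×5 each step).
So the next two points are {u=36, v=-6250} and {u=52, v=-31250}.

{u=36, v=-6250}, {u=52, v=-31250}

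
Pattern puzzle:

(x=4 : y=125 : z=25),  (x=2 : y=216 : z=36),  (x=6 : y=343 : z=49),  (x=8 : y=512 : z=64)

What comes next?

X: 4, 2, 6, 8 → 14 (each term is the sum of the two before it).
Y: perfect cubes: 5³, 6³, 7³, …, so 125, 216, 343, 512 → 729.
Z: 25, 36, 49, 64 → 81 (perfect squares: 5², 6², 7², …).
Putting it together: (x=14 : y=729 : z=81).

(x=14 : y=729 : z=81)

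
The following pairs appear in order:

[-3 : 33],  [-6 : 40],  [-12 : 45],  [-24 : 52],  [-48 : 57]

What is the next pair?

[-96 : 64]

First coordinate: -3, -6, -12, -24, -48 → -96 (×2 each step).
Second coordinate — alternating steps +7, +5, +7, +5, …: 33, 40, 45, 52, 57 → 64.
Combining the parts gives [-96 : 64].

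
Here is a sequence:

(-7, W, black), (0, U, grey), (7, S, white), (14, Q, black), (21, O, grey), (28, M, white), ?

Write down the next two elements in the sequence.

For the first entry, +7 each step: -7, 0, 7, 14, 21, 28 → 35 → 42.
For the letter, letters move back 2 places in the alphabet: W, U, S, Q, O, M → K → I.
Shade — repeats black → grey → white: black, grey, white, black, grey, white → black → grey.
So the next two elements are (35, K, black) and (42, I, grey).

(35, K, black), (42, I, grey)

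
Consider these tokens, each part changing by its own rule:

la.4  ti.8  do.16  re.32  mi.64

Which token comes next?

Note: runs through the solfège scale do→ti, so la, ti, do, re, mi → fa.
Second component: 4, 8, 16, 32, 64 → 128 (×2 each step).
So the next token is fa.128.

fa.128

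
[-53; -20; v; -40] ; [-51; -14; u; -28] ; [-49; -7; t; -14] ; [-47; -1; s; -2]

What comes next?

First component: -53, -51, -49, -47 → -45 (+2 each step).
Second component: alternating steps +6, +7, +6, +7, …; -20, -14, -7, -1 → 6.
Letter: letters move back 1 place in the alphabet, so v, u, t, s → r.
For the fourth component, always 2 × the second component: -40, -28, -14, -2 → 12.
Combining the parts gives [-45; 6; r; 12].

[-45; 6; r; 12]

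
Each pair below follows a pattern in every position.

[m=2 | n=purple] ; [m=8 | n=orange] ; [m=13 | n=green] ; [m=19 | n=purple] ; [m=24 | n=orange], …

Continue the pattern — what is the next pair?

M: alternating steps +6, +5, +6, +5, …, so 2, 8, 13, 19, 24 → 30.
N goes purple, orange, green, purple, orange → green (repeats purple → orange → green).
Combining the parts gives [m=30 | n=green].

[m=30 | n=green]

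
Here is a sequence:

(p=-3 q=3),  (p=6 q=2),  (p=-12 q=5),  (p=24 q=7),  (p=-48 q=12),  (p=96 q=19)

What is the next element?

(p=-192 q=31)

P: -3, 6, -12, 24, -48, 96 → -192 (×(-2) each step).
For the q, each term is the sum of the two before it: 3, 2, 5, 7, 12, 19 → 31.
Combining the parts gives (p=-192 q=31).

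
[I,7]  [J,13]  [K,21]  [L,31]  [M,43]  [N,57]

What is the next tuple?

Letter — letters move forward 1 place in the alphabet: I, J, K, L, M, N → O.
Second part: differences are 6, 8, 10, … (increasing by 2 each time); 7, 13, 21, 31, 43, 57 → 73.
Putting it together: [O,73].

[O,73]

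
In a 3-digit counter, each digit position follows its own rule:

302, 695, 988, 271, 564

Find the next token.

First digit goes 3, 6, 9, 2, 5 → 8 (+3 each step, mod 10).
For the second digit, −1 each step, mod 10: 0, 9, 8, 7, 6 → 5.
Third digit: +3 each step, mod 10; 2, 5, 8, 1, 4 → 7.
So the next token is 857.

857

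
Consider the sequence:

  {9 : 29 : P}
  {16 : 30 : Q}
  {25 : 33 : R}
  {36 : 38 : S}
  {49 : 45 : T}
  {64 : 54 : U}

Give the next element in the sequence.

{81 : 65 : V}

For the first entry, perfect squares: 3², 4², 5², …: 9, 16, 25, 36, 49, 64 → 81.
For the second entry, differences are 1, 3, 5, … (increasing by 2 each time): 29, 30, 33, 38, 45, 54 → 65.
Letter: letters move forward 1 place in the alphabet; P, Q, R, S, T, U → V.
Combining the parts gives {81 : 65 : V}.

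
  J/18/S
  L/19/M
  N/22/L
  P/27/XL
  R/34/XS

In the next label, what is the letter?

Letter — letters move forward 2 places in the alphabet: J, L, N, P, R → T.
Second component: differences are 1, 3, 5, … (increasing by 2 each time), so 18, 19, 22, 27, 34 → 43.
Size — runs through clothing sizes XS→XL: S, M, L, XL, XS → S.

T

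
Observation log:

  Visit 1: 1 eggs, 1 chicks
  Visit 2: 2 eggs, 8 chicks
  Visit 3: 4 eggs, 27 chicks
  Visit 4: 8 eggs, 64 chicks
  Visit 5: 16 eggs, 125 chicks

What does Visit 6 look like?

32 eggs, 216 chicks

Eggs: 1, 2, 4, 8, 16 → 32 (×2 each step).
For the chicks, perfect cubes: 1³, 2³, 3³, …: 1, 8, 27, 64, 125 → 216.
Combining the parts gives 32 eggs, 216 chicks.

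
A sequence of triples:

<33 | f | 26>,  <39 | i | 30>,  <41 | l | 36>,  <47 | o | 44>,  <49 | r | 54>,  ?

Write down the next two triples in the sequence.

First value: alternating steps +6, +2, +6, +2, …, so 33, 39, 41, 47, 49 → 55 → 57.
Letter: letters move forward 3 places in the alphabet, so f, i, l, o, r → u → x.
Third value: 26, 30, 36, 44, 54 → 66 → 80 (differences are 4, 6, 8, … (increasing by 2 each time)).
So the next two triples are <55 | u | 66> and <57 | x | 80>.

<55 | u | 66>, <57 | x | 80>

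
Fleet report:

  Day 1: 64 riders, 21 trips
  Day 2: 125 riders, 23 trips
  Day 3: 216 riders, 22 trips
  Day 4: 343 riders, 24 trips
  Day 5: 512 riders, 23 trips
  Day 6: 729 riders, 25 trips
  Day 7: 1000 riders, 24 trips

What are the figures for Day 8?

Riders: perfect cubes: 4³, 5³, 6³, …, so 64, 125, 216, 343, 512, 729, 1000 → 1331.
Trips goes 21, 23, 22, 24, 23, 25, 24 → 26 (alternating steps +2, −1, +2, −1, …).
So the next row is 1331 riders, 26 trips.

1331 riders, 26 trips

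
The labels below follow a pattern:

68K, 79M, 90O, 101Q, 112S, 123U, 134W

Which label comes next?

First component: +11 each step; 68, 79, 90, 101, 112, 123, 134 → 145.
Letter: letters move forward 2 places in the alphabet; K, M, O, Q, S, U, W → Y.
Combining the parts gives 145Y.

145Y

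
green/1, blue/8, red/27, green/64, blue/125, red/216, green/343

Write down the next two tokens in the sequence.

blue/512 then red/729

Colour: repeats green → blue → red, so green, blue, red, green, blue, red, green → blue → red.
For the second component, perfect cubes: 1³, 2³, 3³, …: 1, 8, 27, 64, 125, 216, 343 → 512 → 729.
So the next two tokens are blue/512 and red/729.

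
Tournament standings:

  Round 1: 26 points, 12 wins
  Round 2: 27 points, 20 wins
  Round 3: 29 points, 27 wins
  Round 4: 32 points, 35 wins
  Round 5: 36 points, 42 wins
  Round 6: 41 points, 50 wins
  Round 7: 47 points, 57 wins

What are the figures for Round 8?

54 points, 65 wins

Points: 26, 27, 29, 32, 36, 41, 47 → 54 (differences are 1, 2, 3, … (increasing by 1 each time)).
Wins — alternating steps +8, +7, +8, +7, …: 12, 20, 27, 35, 42, 50, 57 → 65.
So the next record is 54 points, 65 wins.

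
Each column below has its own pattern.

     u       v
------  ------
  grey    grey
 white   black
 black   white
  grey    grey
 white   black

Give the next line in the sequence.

Column u goes grey, white, black, grey, white → black (repeats grey → white → black).
Column v: grey, black, white, grey, black → white (repeats grey → black → white).
Putting it together: black  white.

black  white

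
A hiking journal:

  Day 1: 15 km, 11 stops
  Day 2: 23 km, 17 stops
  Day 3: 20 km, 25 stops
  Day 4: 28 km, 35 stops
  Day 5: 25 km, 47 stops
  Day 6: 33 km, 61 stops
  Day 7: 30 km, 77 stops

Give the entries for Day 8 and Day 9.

Km — alternating steps +8, −3, +8, −3, …: 15, 23, 20, 28, 25, 33, 30 → 38 → 35.
Stops: 11, 17, 25, 35, 47, 61, 77 → 95 → 115 (differences are 6, 8, 10, … (increasing by 2 each time)).
Putting the parts together: 38 km, 95 stops and then 35 km, 115 stops.

38 km, 95 stops; 35 km, 115 stops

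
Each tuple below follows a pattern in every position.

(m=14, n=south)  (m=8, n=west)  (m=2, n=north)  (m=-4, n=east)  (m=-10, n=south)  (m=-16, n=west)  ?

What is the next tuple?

M — −6 each step: 14, 8, 2, -4, -10, -16 → -22.
N: repeats south → west → north → east; south, west, north, east, south, west → north.
So the next tuple is (m=-22, n=north).

(m=-22, n=north)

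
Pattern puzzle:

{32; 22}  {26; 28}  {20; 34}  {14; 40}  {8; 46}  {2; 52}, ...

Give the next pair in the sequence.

{-4; 58}

First coordinate: −6 each step, so 32, 26, 20, 14, 8, 2 → -4.
Second coordinate: together with the first coordinate always sums to 54, so 22, 28, 34, 40, 46, 52 → 58.
Combining the parts gives {-4; 58}.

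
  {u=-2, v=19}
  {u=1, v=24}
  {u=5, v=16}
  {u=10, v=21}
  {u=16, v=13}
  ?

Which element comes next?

{u=23, v=18}

U — differences are 3, 4, 5, … (increasing by 1 each time): -2, 1, 5, 10, 16 → 23.
V: alternating steps +5, −8, +5, −8, …, so 19, 24, 16, 21, 13 → 18.
So the next element is {u=23, v=18}.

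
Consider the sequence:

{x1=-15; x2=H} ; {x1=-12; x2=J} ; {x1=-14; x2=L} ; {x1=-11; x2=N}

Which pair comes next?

{x1=-13; x2=P}

X1 — alternating steps +3, −2, +3, −2, …: -15, -12, -14, -11 → -13.
X2: letters move forward 2 places in the alphabet; H, J, L, N → P.
Combining the parts gives {x1=-13; x2=P}.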